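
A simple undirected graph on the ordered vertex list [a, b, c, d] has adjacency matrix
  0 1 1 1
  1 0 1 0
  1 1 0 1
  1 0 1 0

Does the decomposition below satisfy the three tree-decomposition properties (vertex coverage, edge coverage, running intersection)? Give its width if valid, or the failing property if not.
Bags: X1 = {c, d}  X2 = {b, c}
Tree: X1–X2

A tree decomposition must satisfy three properties: every vertex lies in some bag; for every edge, both endpoints lie together in some bag; and for every vertex, the bags containing it form a connected subtree. Here vertex a appears in no bag, so the decomposition is invalid.

No — vertex a appears in no bag.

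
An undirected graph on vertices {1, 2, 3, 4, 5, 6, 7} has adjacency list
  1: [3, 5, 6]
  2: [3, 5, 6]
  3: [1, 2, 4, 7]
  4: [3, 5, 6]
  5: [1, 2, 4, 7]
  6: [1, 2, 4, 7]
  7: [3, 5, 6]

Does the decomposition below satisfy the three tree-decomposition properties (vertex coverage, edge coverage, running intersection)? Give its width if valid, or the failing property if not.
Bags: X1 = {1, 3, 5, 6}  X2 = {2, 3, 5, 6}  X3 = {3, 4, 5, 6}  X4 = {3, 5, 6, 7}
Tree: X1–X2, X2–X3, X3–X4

Checking the three conditions: (i) the bags cover all of {1, 2, 3, 4, 5, 6, 7}; (ii) for each edge, some bag contains both endpoints; (iii) the bags containing any fixed vertex form a subtree. All hold, so the decomposition is valid with width 4 − 1 = 3.

Yes; width 3.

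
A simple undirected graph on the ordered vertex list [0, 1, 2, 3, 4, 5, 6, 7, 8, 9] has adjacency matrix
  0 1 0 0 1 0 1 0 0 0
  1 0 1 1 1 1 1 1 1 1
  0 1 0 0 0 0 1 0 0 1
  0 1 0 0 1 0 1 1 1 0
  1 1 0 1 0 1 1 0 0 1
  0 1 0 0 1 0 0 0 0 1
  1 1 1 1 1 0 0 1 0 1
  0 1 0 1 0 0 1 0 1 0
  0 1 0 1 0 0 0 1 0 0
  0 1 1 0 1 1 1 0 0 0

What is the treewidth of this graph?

A width-3 tree decomposition is:
Bags: B1 = {1, 4, 6, 9}  B2 = {1, 3, 4, 6}  B3 = {1, 3, 6, 7}  B4 = {1, 4, 5, 9}  B5 = {1, 3, 7, 8}  B6 = {0, 1, 4, 6}  B7 = {1, 2, 6, 9}
Tree: B1–B2, B2–B3, B1–B4, B3–B5, B2–B6, B1–B7
Every bag has size at most 4, so the width is 4 − 1 = 3 and tw(G) ≤ 3. On the other hand G contains the 4-clique {1, 3, 7, 8}. A clique must lie in a single bag of any decomposition, so no decomposition can have width below 3. Combining the bounds, tw(G) = 3.

3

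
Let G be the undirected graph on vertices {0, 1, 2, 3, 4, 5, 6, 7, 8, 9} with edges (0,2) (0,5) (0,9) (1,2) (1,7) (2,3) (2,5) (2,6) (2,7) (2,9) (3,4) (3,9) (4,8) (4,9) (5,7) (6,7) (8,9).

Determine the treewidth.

A width-2 tree decomposition is:
Bags: B1 = {2, 3, 9}  B2 = {0, 2, 9}  B3 = {3, 4, 9}  B4 = {0, 2, 5}  B5 = {2, 5, 7}  B6 = {1, 2, 7}  B7 = {4, 8, 9}  B8 = {2, 6, 7}
Tree: B1–B2, B1–B3, B2–B4, B4–B5, B5–B6, B3–B7, B6–B8
Every bag has size at most 3, so the width is 3 − 1 = 2 and tw(G) ≤ 2. For the lower bound, the 3 vertices {4, 8, 9} are pairwise adjacent, and any tree decomposition puts a clique entirely inside one bag — forcing width ≥ 2. Hence tw(G) = 2 exactly.

2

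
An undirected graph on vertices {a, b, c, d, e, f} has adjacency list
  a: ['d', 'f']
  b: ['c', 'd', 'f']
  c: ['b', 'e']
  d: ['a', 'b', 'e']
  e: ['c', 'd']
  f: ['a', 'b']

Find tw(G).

A width-2 tree decomposition is:
Bags: B1 = {b, c, e}  B2 = {b, d, e}  B3 = {b, d, f}  B4 = {a, d, f}
Tree: B1–B2, B2–B3, B3–B4
The largest bag has 3 vertices, giving width 2; this decomposition certifies tw(G) ≤ 2. The edges c–e–d–b–c form a cycle, so G is not a tree and its treewidth is at least 2. Therefore the treewidth is 2.

2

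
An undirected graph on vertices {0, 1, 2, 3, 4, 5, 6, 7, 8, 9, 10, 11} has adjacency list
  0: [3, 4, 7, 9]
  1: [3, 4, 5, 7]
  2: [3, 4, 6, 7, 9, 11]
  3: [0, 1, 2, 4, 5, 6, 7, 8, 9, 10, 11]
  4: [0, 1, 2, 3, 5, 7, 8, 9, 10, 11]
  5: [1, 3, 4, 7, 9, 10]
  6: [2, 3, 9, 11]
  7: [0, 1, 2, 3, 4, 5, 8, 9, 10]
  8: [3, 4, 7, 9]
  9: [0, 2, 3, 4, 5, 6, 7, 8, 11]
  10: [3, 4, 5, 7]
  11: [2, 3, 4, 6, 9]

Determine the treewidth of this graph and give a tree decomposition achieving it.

The largest bag has 5 vertices, giving width 4; this decomposition certifies tw(G) ≤ 4. For the lower bound, the 5 vertices {2, 3, 4, 9, 11} are pairwise adjacent, and any tree decomposition puts a clique entirely inside one bag — forcing width ≥ 4. Hence tw(G) = 4 exactly.

Treewidth 4.
One such decomposition:
Bags: B1 = {2, 3, 4, 7, 9}  B2 = {2, 3, 4, 9, 11}  B3 = {3, 4, 5, 7, 9}  B4 = {3, 4, 7, 8, 9}  B5 = {2, 3, 6, 9, 11}  B6 = {0, 3, 4, 7, 9}  B7 = {3, 4, 5, 7, 10}  B8 = {1, 3, 4, 5, 7}
Tree: B1–B2, B1–B3, B3–B4, B2–B5, B3–B6, B3–B7, B7–B8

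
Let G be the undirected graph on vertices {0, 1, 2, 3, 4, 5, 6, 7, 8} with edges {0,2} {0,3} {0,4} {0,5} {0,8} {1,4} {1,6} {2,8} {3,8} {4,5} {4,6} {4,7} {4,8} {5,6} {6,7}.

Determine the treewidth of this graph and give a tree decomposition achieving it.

Each bag holds 3 vertices, so the decomposition has width 2, which upper-bounds the treewidth. For the lower bound, the 3 vertices {0, 2, 8} are pairwise adjacent, and any tree decomposition puts a clique entirely inside one bag — forcing width ≥ 2. The upper and lower bounds meet at 2, so that is the treewidth.

Treewidth 2.
One optimal decomposition is:
Bags: B1 = {0, 4, 5}  B2 = {0, 4, 8}  B3 = {4, 5, 6}  B4 = {0, 2, 8}  B5 = {0, 3, 8}  B6 = {4, 6, 7}  B7 = {1, 4, 6}
Tree: B1–B2, B1–B3, B2–B4, B4–B5, B3–B6, B3–B7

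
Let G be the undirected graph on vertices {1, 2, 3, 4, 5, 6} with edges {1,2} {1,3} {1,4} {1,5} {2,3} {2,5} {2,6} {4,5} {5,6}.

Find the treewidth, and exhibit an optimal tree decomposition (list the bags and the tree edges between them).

Treewidth 2.
One optimal decomposition is:
Bags: B1 = {1, 2, 5}  B2 = {1, 4, 5}  B3 = {2, 5, 6}  B4 = {1, 2, 3}
Tree: B1–B2, B1–B3, B1–B4

The largest bag has 3 vertices, giving width 2; this decomposition certifies tw(G) ≤ 2. On the other hand G contains the 3-clique {1, 2, 3}. A clique must lie in a single bag of any decomposition, so no decomposition can have width below 2. The upper and lower bounds meet at 2, so that is the treewidth.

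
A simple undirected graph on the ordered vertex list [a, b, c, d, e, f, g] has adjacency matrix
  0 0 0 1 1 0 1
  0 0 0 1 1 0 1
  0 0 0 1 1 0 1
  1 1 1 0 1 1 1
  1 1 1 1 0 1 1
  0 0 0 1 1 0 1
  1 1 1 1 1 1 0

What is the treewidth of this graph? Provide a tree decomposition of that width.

Each bag holds 4 vertices, so the decomposition has width 3, which upper-bounds the treewidth. On the other hand G contains the 4-clique {d, e, f, g}. A clique must lie in a single bag of any decomposition, so no decomposition can have width below 3. The upper and lower bounds meet at 3, so that is the treewidth.

Treewidth 3.
One such decomposition:
Bags: B1 = {c, d, e, g}  B2 = {a, d, e, g}  B3 = {d, e, f, g}  B4 = {b, d, e, g}
Tree: B1–B2, B1–B3, B3–B4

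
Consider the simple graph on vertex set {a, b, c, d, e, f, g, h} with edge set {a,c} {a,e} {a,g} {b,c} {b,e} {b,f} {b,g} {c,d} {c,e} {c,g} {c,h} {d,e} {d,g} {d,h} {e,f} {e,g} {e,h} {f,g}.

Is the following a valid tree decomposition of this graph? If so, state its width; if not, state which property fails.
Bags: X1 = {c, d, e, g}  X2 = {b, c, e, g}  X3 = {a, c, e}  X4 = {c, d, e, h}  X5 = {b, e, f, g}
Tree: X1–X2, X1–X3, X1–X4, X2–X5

A tree decomposition must satisfy three properties: every vertex lies in some bag; for every edge, both endpoints lie together in some bag; and for every vertex, the bags containing it form a connected subtree. Here edge (g,a) lies in no bag, so the decomposition is invalid.

No — edge (g,a) lies in no bag.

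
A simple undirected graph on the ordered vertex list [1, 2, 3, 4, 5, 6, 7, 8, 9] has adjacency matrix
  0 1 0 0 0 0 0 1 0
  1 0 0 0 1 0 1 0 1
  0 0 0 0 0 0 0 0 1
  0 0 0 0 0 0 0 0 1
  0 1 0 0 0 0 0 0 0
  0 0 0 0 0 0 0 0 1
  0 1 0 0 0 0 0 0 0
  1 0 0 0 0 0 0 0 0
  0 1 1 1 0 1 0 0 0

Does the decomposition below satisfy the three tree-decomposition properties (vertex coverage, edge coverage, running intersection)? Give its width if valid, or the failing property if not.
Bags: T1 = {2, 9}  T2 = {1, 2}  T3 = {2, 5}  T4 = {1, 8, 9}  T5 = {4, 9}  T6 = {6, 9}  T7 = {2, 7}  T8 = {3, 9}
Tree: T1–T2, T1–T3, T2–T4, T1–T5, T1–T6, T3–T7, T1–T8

A tree decomposition must satisfy three properties: every vertex lies in some bag; for every edge, both endpoints lie together in some bag; and for every vertex, the bags containing it form a connected subtree. Here bags containing vertex 9 are not connected in the tree, so the decomposition is invalid.

No — bags containing vertex 9 are not connected in the tree.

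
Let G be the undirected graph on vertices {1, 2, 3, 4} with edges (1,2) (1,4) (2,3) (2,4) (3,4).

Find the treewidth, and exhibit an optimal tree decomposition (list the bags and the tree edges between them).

Treewidth 2.
One such decomposition:
Bags: B1 = {1, 2, 4}  B2 = {2, 3, 4}
Tree: B1–B2

The largest bag has 3 vertices, giving width 2; this decomposition certifies tw(G) ≤ 2. Conversely, {1, 2, 4} is a clique of size 3, and the vertices of any clique must share a bag in every tree decomposition; so some bag has ≥ 3 vertices and tw(G) ≥ 2. Therefore the treewidth is 2.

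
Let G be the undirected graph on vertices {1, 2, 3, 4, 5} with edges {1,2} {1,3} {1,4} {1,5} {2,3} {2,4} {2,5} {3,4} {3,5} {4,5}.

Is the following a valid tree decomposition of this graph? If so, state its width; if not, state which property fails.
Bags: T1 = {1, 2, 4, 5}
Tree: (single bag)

A tree decomposition must satisfy three properties: every vertex lies in some bag; for every edge, both endpoints lie together in some bag; and for every vertex, the bags containing it form a connected subtree. Here vertex 3 appears in no bag, so the decomposition is invalid.

No — vertex 3 appears in no bag.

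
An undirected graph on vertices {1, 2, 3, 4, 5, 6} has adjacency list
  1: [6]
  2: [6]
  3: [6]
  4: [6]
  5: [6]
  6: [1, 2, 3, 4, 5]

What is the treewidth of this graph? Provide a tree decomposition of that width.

The largest bag has 2 vertices, giving width 1; this decomposition certifies tw(G) ≤ 1. Since G has at least one edge (e.g. 6–2), it is not an edgeless graph, so tw(G) ≥ 1. The upper and lower bounds meet at 1, so that is the treewidth.

Treewidth 1.
Bags: B1 = {2, 6}  B2 = {1, 6}  B3 = {4, 6}  B4 = {3, 6}  B5 = {5, 6}
Tree: B1–B2, B1–B3, B3–B4, B2–B5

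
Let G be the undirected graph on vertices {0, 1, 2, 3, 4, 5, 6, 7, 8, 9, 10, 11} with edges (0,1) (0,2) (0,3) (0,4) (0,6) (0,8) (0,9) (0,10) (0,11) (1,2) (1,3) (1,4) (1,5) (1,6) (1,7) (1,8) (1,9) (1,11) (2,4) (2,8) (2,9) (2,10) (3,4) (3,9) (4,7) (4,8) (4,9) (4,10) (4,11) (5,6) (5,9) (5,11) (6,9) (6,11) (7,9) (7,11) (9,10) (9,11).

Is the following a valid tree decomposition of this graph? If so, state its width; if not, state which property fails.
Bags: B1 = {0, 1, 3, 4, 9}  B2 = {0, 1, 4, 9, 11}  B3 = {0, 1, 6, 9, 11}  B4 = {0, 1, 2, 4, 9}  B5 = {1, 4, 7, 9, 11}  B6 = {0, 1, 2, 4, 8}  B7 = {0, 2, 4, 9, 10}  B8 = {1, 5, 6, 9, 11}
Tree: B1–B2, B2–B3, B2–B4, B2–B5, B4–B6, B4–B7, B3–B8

Checking the three conditions: (i) the bags cover all of {0, 1, 2, 3, 4, 5, 6, 7, 8, 9, 10, 11}; (ii) for each edge, some bag contains both endpoints; (iii) the bags containing any fixed vertex form a subtree. All hold, so the decomposition is valid with width 5 − 1 = 4.

Yes; width 4.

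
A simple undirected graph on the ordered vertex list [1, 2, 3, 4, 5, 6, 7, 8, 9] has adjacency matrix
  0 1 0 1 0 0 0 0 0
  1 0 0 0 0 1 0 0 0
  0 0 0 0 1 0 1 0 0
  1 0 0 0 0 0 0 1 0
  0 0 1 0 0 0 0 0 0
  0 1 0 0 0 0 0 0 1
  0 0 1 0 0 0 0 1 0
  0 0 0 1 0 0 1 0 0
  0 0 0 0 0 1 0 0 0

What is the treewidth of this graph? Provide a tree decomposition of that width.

Treewidth 1.
One such decomposition:
Bags: B1 = {6, 9}  B2 = {2, 6}  B3 = {1, 2}  B4 = {1, 4}  B5 = {4, 8}  B6 = {7, 8}  B7 = {3, 7}  B8 = {3, 5}
Tree: B1–B2, B2–B3, B3–B4, B4–B5, B5–B6, B6–B7, B7–B8

The largest bag has 2 vertices, giving width 1; this decomposition certifies tw(G) ≤ 1. Any graph with an edge has treewidth ≥ 1, and G has the edge 9–6. Therefore the treewidth is 1.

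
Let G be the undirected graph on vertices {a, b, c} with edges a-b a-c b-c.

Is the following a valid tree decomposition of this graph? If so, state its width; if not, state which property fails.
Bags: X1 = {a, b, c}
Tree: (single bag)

Yes; width 2.

Every vertex of G appears in some bag (union = {a, b, c}); every edge is covered by a bag; and for each vertex v the set of bags containing v is connected in the bag tree. The decomposition is therefore valid. The largest bag has 3 vertices, so the width is 2.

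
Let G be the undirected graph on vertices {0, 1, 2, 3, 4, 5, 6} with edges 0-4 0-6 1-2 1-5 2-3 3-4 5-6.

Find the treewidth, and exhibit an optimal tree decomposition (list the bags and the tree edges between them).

Treewidth 2.
Bags: B1 = {2, 3, 4}  B2 = {0, 2, 4}  B3 = {0, 2, 6}  B4 = {2, 5, 6}  B5 = {1, 2, 5}
Tree: B1–B2, B2–B3, B3–B4, B4–B5

The largest bag has 3 vertices, giving width 2; this decomposition certifies tw(G) ≤ 2. The edges 2–3–4–0–6–5–1–2 form a cycle, so G is not a tree and its treewidth is at least 2. Hence tw(G) = 2 exactly.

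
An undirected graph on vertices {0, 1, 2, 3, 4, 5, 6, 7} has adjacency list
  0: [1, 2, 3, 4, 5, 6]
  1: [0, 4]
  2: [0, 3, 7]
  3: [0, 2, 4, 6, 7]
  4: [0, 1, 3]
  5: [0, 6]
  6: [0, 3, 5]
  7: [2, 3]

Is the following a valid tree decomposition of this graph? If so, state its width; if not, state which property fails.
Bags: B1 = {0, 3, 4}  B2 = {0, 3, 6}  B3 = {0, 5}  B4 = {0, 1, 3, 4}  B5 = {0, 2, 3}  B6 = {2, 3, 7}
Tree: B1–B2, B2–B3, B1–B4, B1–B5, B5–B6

A tree decomposition must satisfy three properties: every vertex lies in some bag; for every edge, both endpoints lie together in some bag; and for every vertex, the bags containing it form a connected subtree. Here edge (6,5) lies in no bag, so the decomposition is invalid.

No — edge (6,5) lies in no bag.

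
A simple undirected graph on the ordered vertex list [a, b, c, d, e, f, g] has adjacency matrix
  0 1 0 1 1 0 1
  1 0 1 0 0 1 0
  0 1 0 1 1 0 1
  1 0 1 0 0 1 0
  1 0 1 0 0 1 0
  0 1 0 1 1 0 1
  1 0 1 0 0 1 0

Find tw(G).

A width-3 tree decomposition is:
Bags: B1 = {a, c, f, g}  B2 = {a, c, d, f}  B3 = {a, b, c, f}  B4 = {a, c, e, f}
Tree: B1–B2, B2–B3, B3–B4
Every bag has size at most 4, so the width is 4 − 1 = 3 and tw(G) ≤ 3. For the lower bound: the 4 vertex sets {a,g}, {d,f}, {c}, {b} are disjoint, each induces a connected subgraph, and every pair is joined by at least one edge of G. Contracting each set to a single vertex therefore yields K_{4} as a minor, and since treewidth is minor-monotone, tw(G) ≥ tw(K_{4}) = 3. The upper and lower bounds meet at 3, so that is the treewidth.

3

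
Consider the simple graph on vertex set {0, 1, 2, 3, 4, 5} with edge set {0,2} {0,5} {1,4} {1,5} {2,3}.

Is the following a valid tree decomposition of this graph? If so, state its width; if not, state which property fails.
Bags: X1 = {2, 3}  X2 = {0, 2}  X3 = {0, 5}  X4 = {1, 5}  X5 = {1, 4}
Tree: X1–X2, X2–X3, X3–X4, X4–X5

Vertex coverage: the bags together contain {0, 1, 2, 3, 4, 5}, the full vertex set. Edge coverage: each edge of G has both endpoints in at least one bag. Running intersection: for every vertex, the bags containing it form a connected subtree. All three properties hold, so this is a valid tree decomposition of width max|bag| − 1 = 1, and hence tw(G) ≤ 1.

Yes; width 1.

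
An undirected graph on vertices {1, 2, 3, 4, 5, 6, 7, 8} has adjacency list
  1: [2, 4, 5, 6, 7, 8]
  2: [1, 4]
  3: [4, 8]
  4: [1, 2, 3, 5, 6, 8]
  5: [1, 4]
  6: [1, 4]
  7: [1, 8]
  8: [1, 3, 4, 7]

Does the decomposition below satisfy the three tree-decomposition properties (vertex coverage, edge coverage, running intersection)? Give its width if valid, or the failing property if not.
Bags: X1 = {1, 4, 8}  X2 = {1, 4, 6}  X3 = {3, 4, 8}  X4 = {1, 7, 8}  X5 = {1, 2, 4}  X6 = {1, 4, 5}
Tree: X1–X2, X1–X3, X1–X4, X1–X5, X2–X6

Yes; width 2.

Every vertex of G appears in some bag (union = {1, 2, 3, 4, 5, 6, 7, 8}); every edge is covered by a bag; and for each vertex v the set of bags containing v is connected in the bag tree. The decomposition is therefore valid. The largest bag has 3 vertices, so the width is 2.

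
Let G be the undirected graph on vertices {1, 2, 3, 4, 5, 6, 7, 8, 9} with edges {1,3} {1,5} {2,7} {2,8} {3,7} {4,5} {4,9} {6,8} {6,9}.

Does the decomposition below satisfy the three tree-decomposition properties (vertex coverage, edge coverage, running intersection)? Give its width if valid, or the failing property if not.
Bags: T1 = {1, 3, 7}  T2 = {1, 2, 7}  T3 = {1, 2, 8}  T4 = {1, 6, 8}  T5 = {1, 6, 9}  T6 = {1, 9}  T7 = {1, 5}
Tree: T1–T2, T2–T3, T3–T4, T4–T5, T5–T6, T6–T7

No — vertex 4 appears in no bag.

A tree decomposition must satisfy three properties: every vertex lies in some bag; for every edge, both endpoints lie together in some bag; and for every vertex, the bags containing it form a connected subtree. Here vertex 4 appears in no bag, so the decomposition is invalid.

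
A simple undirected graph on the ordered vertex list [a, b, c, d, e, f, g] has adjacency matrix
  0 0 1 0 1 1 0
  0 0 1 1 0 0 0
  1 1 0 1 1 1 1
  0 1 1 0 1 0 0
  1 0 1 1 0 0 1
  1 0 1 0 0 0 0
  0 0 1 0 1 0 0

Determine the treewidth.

2

A width-2 tree decomposition is:
Bags: B1 = {c, e, g}  B2 = {c, d, e}  B3 = {a, c, e}  B4 = {a, c, f}  B5 = {b, c, d}
Tree: B1–B2, B2–B3, B3–B4, B2–B5
Each bag holds 3 vertices, so the decomposition has width 2, which upper-bounds the treewidth. On the other hand G contains the 3-clique {c, e, g}. A clique must lie in a single bag of any decomposition, so no decomposition can have width below 2. Combining the bounds, tw(G) = 2.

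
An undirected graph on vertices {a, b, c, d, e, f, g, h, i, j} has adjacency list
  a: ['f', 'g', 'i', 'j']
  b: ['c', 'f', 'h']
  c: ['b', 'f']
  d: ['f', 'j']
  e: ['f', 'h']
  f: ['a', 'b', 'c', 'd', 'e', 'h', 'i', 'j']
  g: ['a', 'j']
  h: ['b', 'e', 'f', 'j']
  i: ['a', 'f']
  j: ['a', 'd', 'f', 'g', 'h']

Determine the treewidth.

A width-2 tree decomposition is:
Bags: B1 = {a, f, j}  B2 = {d, f, j}  B3 = {f, h, j}  B4 = {a, f, i}  B5 = {b, f, h}  B6 = {a, g, j}  B7 = {e, f, h}  B8 = {b, c, f}
Tree: B1–B2, B1–B3, B1–B4, B3–B5, B1–B6, B5–B7, B5–B8
Each bag holds 3 vertices, so the decomposition has width 2, which upper-bounds the treewidth. For the lower bound, the 3 vertices {a, g, j} are pairwise adjacent, and any tree decomposition puts a clique entirely inside one bag — forcing width ≥ 2. The upper and lower bounds meet at 2, so that is the treewidth.

2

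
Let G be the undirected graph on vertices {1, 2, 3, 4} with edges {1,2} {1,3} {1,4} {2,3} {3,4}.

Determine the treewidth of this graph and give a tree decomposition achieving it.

Treewidth 2.
One such decomposition:
Bags: B1 = {1, 2, 3}  B2 = {1, 3, 4}
Tree: B1–B2

The largest bag has 3 vertices, giving width 2; this decomposition certifies tw(G) ≤ 2. On the other hand G contains the 3-clique {1, 2, 3}. A clique must lie in a single bag of any decomposition, so no decomposition can have width below 2. Combining the bounds, tw(G) = 2.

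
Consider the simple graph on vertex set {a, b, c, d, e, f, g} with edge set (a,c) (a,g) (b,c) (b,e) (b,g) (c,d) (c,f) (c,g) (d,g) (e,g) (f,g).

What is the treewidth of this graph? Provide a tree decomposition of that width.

Treewidth 2.
One such decomposition:
Bags: B1 = {a, c, g}  B2 = {c, f, g}  B3 = {c, d, g}  B4 = {b, c, g}  B5 = {b, e, g}
Tree: B1–B2, B2–B3, B1–B4, B4–B5

The largest bag has 3 vertices, giving width 2; this decomposition certifies tw(G) ≤ 2. Conversely, {b, e, g} is a clique of size 3, and the vertices of any clique must share a bag in every tree decomposition; so some bag has ≥ 3 vertices and tw(G) ≥ 2. Therefore the treewidth is 2.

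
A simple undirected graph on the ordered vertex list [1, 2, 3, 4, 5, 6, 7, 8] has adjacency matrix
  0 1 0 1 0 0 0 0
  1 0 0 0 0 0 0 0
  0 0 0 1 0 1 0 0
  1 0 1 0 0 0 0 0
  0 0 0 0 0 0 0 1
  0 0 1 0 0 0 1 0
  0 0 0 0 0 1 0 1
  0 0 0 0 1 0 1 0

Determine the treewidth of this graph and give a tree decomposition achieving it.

Treewidth 1.
One such decomposition:
Bags: B1 = {5, 8}  B2 = {7, 8}  B3 = {6, 7}  B4 = {3, 6}  B5 = {3, 4}  B6 = {1, 4}  B7 = {1, 2}
Tree: B1–B2, B2–B3, B3–B4, B4–B5, B5–B6, B6–B7

The largest bag has 2 vertices, giving width 1; this decomposition certifies tw(G) ≤ 1. G has an edge, so its treewidth is at least 1. Hence tw(G) = 1 exactly.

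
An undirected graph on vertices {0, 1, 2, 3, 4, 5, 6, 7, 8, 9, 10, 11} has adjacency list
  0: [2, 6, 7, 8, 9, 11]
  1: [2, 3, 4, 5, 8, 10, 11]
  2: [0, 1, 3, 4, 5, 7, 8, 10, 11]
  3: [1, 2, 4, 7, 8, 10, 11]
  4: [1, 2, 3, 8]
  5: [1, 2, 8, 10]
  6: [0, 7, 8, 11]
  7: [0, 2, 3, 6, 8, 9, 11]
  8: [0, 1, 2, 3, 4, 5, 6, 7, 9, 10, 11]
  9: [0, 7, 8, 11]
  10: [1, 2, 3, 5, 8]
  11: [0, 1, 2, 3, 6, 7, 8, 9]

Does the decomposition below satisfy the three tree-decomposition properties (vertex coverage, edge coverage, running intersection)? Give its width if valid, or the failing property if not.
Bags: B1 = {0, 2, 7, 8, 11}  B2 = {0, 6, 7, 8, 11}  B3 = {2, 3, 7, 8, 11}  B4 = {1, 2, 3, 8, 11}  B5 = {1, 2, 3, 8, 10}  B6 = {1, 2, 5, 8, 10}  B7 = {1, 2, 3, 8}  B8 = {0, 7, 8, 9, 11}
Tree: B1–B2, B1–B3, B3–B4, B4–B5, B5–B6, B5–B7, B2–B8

No — vertex 4 appears in no bag.

A tree decomposition must satisfy three properties: every vertex lies in some bag; for every edge, both endpoints lie together in some bag; and for every vertex, the bags containing it form a connected subtree. Here vertex 4 appears in no bag, so the decomposition is invalid.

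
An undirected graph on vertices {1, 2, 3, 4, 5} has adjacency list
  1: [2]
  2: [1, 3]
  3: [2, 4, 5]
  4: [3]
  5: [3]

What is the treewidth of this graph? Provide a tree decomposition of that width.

The largest bag has 2 vertices, giving width 1; this decomposition certifies tw(G) ≤ 1. G has an edge, so its treewidth is at least 1. Therefore the treewidth is 1.

Treewidth 1.
Bags: B1 = {2, 3}  B2 = {1, 2}  B3 = {3, 4}  B4 = {3, 5}
Tree: B1–B2, B1–B3, B1–B4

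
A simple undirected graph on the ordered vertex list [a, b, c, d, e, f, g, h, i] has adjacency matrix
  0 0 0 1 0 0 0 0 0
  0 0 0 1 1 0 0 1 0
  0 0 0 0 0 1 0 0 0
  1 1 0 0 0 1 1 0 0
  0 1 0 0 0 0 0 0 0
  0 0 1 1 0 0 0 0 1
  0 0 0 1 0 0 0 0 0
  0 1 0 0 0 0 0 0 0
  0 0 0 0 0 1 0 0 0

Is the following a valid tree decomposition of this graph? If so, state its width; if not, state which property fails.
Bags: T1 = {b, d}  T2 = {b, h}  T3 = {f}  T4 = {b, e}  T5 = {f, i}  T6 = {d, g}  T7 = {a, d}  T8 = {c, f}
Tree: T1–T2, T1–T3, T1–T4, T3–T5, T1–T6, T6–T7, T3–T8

No — edge (d,f) lies in no bag.

A tree decomposition must satisfy three properties: every vertex lies in some bag; for every edge, both endpoints lie together in some bag; and for every vertex, the bags containing it form a connected subtree. Here edge (d,f) lies in no bag, so the decomposition is invalid.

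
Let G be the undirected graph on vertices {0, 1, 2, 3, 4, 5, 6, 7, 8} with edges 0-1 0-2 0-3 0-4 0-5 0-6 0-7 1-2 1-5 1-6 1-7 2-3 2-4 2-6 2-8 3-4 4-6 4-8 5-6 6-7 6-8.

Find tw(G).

3

A width-3 tree decomposition is:
Bags: B1 = {0, 1, 2, 6}  B2 = {0, 1, 6, 7}  B3 = {0, 2, 4, 6}  B4 = {2, 4, 6, 8}  B5 = {0, 1, 5, 6}  B6 = {0, 2, 3, 4}
Tree: B1–B2, B1–B3, B3–B4, B1–B5, B3–B6
Each bag holds 4 vertices, so the decomposition has width 3, which upper-bounds the treewidth. On the other hand G contains the 4-clique {0, 2, 3, 4}. A clique must lie in a single bag of any decomposition, so no decomposition can have width below 3. Combining the bounds, tw(G) = 3.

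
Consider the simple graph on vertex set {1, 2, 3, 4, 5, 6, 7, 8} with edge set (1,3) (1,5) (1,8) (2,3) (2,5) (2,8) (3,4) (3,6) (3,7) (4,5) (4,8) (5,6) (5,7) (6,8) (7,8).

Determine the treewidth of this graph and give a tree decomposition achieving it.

Treewidth 3.
One optimal decomposition is:
Bags: B1 = {3, 5, 7, 8}  B2 = {2, 3, 5, 8}  B3 = {1, 3, 5, 8}  B4 = {3, 4, 5, 8}  B5 = {3, 5, 6, 8}
Tree: B1–B2, B2–B3, B3–B4, B4–B5

The largest bag has 4 vertices, giving width 3; this decomposition certifies tw(G) ≤ 3. For the lower bound: the 4 vertex sets {7,8}, {2,5}, {3}, {1} are disjoint, each induces a connected subgraph, and every pair is joined by at least one edge of G. Contracting each set to a single vertex therefore yields K_{4} as a minor, and since treewidth is minor-monotone, tw(G) ≥ tw(K_{4}) = 3. Hence tw(G) = 3 exactly.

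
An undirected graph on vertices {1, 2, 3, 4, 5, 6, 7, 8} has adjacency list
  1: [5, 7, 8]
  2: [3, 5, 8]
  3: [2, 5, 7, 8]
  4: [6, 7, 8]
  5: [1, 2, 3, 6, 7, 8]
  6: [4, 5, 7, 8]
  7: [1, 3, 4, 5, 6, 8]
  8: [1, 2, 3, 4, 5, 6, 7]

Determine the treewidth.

3

A width-3 tree decomposition is:
Bags: B1 = {5, 6, 7, 8}  B2 = {1, 5, 7, 8}  B3 = {4, 6, 7, 8}  B4 = {3, 5, 7, 8}  B5 = {2, 3, 5, 8}
Tree: B1–B2, B1–B3, B1–B4, B4–B5
The largest bag has 4 vertices, giving width 3; this decomposition certifies tw(G) ≤ 3. For the lower bound, the 4 vertices {4, 6, 7, 8} are pairwise adjacent, and any tree decomposition puts a clique entirely inside one bag — forcing width ≥ 3. The upper and lower bounds meet at 3, so that is the treewidth.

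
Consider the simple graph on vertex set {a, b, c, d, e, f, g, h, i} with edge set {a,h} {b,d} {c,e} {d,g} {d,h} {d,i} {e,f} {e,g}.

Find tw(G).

1

A width-1 tree decomposition is:
Bags: B1 = {d, g}  B2 = {e, g}  B3 = {d, i}  B4 = {b, d}  B5 = {e, f}  B6 = {c, e}  B7 = {d, h}  B8 = {a, h}
Tree: B1–B2, B1–B3, B1–B4, B2–B5, B2–B6, B1–B7, B7–B8
The largest bag has 2 vertices, giving width 1; this decomposition certifies tw(G) ≤ 1. Since G has at least one edge (e.g. d–g), it is not an edgeless graph, so tw(G) ≥ 1. Therefore the treewidth is 1.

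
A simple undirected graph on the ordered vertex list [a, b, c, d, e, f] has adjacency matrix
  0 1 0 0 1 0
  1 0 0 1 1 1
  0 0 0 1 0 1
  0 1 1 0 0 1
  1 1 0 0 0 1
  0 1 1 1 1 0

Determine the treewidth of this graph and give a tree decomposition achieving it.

Each bag holds 3 vertices, so the decomposition has width 2, which upper-bounds the treewidth. On the other hand G contains the 3-clique {a, b, e}. A clique must lie in a single bag of any decomposition, so no decomposition can have width below 2. Therefore the treewidth is 2.

Treewidth 2.
One such decomposition:
Bags: B1 = {b, e, f}  B2 = {b, d, f}  B3 = {a, b, e}  B4 = {c, d, f}
Tree: B1–B2, B1–B3, B2–B4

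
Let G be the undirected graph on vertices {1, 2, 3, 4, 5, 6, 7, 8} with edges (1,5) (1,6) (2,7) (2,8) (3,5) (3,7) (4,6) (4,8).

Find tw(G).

2

A width-2 tree decomposition is:
Bags: B1 = {2, 4, 8}  B2 = {2, 4, 6}  B3 = {1, 2, 6}  B4 = {1, 2, 5}  B5 = {2, 3, 5}  B6 = {2, 3, 7}
Tree: B1–B2, B2–B3, B3–B4, B4–B5, B5–B6
Every bag has size at most 3, so the width is 3 − 1 = 2 and tw(G) ≤ 2. Since 2–8–4–6–1–5–3–7–2 is a cycle in G, G is not acyclic. Forests are exactly the graphs of treewidth ≤ 1, so tw(G) ≥ 2. Therefore the treewidth is 2.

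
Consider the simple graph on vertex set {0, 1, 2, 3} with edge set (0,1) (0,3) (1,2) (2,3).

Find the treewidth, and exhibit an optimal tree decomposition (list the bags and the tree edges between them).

Treewidth 2.
One optimal decomposition is:
Bags: B1 = {1, 2, 3}  B2 = {0, 1, 3}
Tree: B1–B2

The largest bag has 3 vertices, giving width 2; this decomposition certifies tw(G) ≤ 2. The edges 1–2–3–0–1 form a cycle, so G is not a tree and its treewidth is at least 2. The upper and lower bounds meet at 2, so that is the treewidth.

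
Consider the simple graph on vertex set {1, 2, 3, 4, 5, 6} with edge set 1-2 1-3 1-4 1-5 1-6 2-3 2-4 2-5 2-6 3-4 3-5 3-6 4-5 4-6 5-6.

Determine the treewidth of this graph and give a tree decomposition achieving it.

Treewidth 5.
Bags: B1 = {1, 2, 3, 4, 5, 6}
Tree: (single bag)

A single bag containing all 6 vertices is trivially a valid decomposition of width 5. For the lower bound, the 6 vertices {1, 2, 3, 4, 5, 6} are pairwise adjacent, and any tree decomposition puts a clique entirely inside one bag — forcing width ≥ 5. Hence tw(G) = 5 exactly.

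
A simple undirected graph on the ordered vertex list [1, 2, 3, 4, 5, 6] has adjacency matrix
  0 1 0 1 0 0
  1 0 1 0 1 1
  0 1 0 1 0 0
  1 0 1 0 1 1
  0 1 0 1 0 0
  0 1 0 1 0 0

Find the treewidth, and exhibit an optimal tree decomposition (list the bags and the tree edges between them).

Treewidth 2.
One such decomposition:
Bags: B1 = {2, 3, 4}  B2 = {1, 2, 4}  B3 = {2, 4, 6}  B4 = {2, 4, 5}
Tree: B1–B2, B2–B3, B3–B4

The largest bag has 3 vertices, giving width 2; this decomposition certifies tw(G) ≤ 2. The edges 3–2–1–4–3 form a cycle, so G is not a tree and its treewidth is at least 2. The upper and lower bounds meet at 2, so that is the treewidth.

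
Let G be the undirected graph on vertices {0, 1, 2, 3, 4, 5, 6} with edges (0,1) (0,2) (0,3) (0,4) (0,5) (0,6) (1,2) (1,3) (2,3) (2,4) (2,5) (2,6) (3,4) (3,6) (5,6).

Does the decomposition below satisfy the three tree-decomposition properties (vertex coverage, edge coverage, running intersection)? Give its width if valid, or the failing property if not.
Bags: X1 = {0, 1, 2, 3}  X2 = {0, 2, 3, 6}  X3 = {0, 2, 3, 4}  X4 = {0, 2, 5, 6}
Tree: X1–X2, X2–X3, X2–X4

Yes; width 3.

Every vertex of G appears in some bag (union = {0, 1, 2, 3, 4, 5, 6}); every edge is covered by a bag; and for each vertex v the set of bags containing v is connected in the bag tree. The decomposition is therefore valid. The largest bag has 4 vertices, so the width is 3.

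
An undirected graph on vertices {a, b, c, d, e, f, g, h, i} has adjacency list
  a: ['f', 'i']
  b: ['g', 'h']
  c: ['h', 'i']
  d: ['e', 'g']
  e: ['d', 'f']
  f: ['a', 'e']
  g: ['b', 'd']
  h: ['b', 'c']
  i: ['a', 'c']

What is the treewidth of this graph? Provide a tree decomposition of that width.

Treewidth 2.
One such decomposition:
Bags: B1 = {b, c, h}  B2 = {b, c, g}  B3 = {c, d, g}  B4 = {c, d, e}  B5 = {c, e, f}  B6 = {a, c, f}  B7 = {a, c, i}
Tree: B1–B2, B2–B3, B3–B4, B4–B5, B5–B6, B6–B7

Every bag has size at most 3, so the width is 3 − 1 = 2 and tw(G) ≤ 2. Since c–h–b–g–d–e–f–a–i–c is a cycle in G, G is not acyclic. Forests are exactly the graphs of treewidth ≤ 1, so tw(G) ≥ 2. The upper and lower bounds meet at 2, so that is the treewidth.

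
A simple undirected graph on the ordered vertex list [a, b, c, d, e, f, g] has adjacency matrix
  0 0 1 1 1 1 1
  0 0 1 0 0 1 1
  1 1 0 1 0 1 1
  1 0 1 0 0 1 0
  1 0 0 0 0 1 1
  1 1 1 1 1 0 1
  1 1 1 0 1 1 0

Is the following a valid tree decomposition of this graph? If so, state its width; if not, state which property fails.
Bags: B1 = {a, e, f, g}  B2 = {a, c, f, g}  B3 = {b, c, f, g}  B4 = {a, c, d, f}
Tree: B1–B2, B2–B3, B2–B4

Vertex coverage: the bags together contain {a, b, c, d, e, f, g}, the full vertex set. Edge coverage: each edge of G has both endpoints in at least one bag. Running intersection: for every vertex, the bags containing it form a connected subtree. All three properties hold, so this is a valid tree decomposition of width max|bag| − 1 = 3, and hence tw(G) ≤ 3.

Yes; width 3.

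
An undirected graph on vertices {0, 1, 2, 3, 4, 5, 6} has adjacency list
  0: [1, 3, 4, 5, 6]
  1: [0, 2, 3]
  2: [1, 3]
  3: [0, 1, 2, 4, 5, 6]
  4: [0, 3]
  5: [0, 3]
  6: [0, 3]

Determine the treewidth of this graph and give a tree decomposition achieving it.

Treewidth 2.
One optimal decomposition is:
Bags: B1 = {0, 1, 3}  B2 = {1, 2, 3}  B3 = {0, 3, 6}  B4 = {0, 3, 5}  B5 = {0, 3, 4}
Tree: B1–B2, B1–B3, B3–B4, B3–B5

The largest bag has 3 vertices, giving width 2; this decomposition certifies tw(G) ≤ 2. For the lower bound, the 3 vertices {0, 1, 3} are pairwise adjacent, and any tree decomposition puts a clique entirely inside one bag — forcing width ≥ 2. Hence tw(G) = 2 exactly.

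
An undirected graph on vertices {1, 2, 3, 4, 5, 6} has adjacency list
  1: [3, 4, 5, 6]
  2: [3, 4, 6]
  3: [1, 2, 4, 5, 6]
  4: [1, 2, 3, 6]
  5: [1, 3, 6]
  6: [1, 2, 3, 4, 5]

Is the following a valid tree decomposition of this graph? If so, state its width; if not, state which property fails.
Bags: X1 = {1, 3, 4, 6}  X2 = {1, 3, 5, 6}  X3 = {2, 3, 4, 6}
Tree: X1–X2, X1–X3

Yes; width 3.

Vertex coverage: the bags together contain {1, 2, 3, 4, 5, 6}, the full vertex set. Edge coverage: each edge of G has both endpoints in at least one bag. Running intersection: for every vertex, the bags containing it form a connected subtree. All three properties hold, so this is a valid tree decomposition of width max|bag| − 1 = 3, and hence tw(G) ≤ 3.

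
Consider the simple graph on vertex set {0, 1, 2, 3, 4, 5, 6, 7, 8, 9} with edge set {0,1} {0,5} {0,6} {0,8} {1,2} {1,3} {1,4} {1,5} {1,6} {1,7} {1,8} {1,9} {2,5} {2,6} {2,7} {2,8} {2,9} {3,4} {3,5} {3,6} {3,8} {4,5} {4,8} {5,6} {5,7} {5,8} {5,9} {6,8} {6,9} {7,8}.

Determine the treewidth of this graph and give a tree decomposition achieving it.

The largest bag has 5 vertices, giving width 4; this decomposition certifies tw(G) ≤ 4. On the other hand G contains the 5-clique {1, 3, 4, 5, 8}. A clique must lie in a single bag of any decomposition, so no decomposition can have width below 4. Therefore the treewidth is 4.

Treewidth 4.
One such decomposition:
Bags: B1 = {1, 2, 5, 6, 8}  B2 = {1, 3, 5, 6, 8}  B3 = {1, 3, 4, 5, 8}  B4 = {0, 1, 5, 6, 8}  B5 = {1, 2, 5, 6, 9}  B6 = {1, 2, 5, 7, 8}
Tree: B1–B2, B2–B3, B1–B4, B1–B5, B1–B6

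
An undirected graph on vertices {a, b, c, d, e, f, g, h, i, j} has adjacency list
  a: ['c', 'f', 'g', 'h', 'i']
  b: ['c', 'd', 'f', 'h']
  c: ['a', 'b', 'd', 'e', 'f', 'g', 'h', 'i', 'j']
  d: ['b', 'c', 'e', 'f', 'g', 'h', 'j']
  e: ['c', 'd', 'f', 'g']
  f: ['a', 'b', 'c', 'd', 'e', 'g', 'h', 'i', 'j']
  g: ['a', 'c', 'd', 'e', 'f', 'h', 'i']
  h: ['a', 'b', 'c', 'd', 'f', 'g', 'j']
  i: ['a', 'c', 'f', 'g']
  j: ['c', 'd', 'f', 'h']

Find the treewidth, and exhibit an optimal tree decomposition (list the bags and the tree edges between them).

Treewidth 4.
One such decomposition:
Bags: B1 = {c, d, f, g, h}  B2 = {c, d, f, h, j}  B3 = {a, c, f, g, h}  B4 = {a, c, f, g, i}  B5 = {c, d, e, f, g}  B6 = {b, c, d, f, h}
Tree: B1–B2, B1–B3, B3–B4, B1–B5, B1–B6

Every bag has size at most 5, so the width is 5 − 1 = 4 and tw(G) ≤ 4. Conversely, {c, d, e, f, g} is a clique of size 5, and the vertices of any clique must share a bag in every tree decomposition; so some bag has ≥ 5 vertices and tw(G) ≥ 4. Combining the bounds, tw(G) = 4.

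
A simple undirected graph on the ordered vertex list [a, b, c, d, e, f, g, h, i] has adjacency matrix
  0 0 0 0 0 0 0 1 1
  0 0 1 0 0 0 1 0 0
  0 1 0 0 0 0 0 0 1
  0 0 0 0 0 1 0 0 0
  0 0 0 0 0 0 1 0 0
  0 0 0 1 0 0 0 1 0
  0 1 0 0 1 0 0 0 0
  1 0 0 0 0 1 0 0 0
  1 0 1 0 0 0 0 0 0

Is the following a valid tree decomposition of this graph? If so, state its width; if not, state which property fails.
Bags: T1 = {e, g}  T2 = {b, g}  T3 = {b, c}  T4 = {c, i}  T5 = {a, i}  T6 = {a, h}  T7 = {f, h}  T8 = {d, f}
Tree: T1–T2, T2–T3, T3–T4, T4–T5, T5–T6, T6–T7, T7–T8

Checking the three conditions: (i) the bags cover all of {a, b, c, d, e, f, g, h, i}; (ii) for each edge, some bag contains both endpoints; (iii) the bags containing any fixed vertex form a subtree. All hold, so the decomposition is valid with width 2 − 1 = 1.

Yes; width 1.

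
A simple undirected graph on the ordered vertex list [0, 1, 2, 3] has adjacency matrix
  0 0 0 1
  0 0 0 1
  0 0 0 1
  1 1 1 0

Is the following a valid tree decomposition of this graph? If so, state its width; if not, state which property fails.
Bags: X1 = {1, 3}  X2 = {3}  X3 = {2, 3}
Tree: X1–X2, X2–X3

A tree decomposition must satisfy three properties: every vertex lies in some bag; for every edge, both endpoints lie together in some bag; and for every vertex, the bags containing it form a connected subtree. Here vertex 0 appears in no bag, so the decomposition is invalid.

No — vertex 0 appears in no bag.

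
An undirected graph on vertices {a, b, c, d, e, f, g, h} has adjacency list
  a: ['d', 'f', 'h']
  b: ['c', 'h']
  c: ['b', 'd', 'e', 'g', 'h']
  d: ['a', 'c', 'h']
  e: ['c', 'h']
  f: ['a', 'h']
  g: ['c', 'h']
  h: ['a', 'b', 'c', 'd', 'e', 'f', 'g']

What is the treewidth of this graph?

2

A width-2 tree decomposition is:
Bags: B1 = {c, g, h}  B2 = {c, d, h}  B3 = {b, c, h}  B4 = {a, d, h}  B5 = {c, e, h}  B6 = {a, f, h}
Tree: B1–B2, B2–B3, B2–B4, B1–B5, B4–B6
Each bag holds 3 vertices, so the decomposition has width 2, which upper-bounds the treewidth. On the other hand G contains the 3-clique {a, d, h}. A clique must lie in a single bag of any decomposition, so no decomposition can have width below 2. The upper and lower bounds meet at 2, so that is the treewidth.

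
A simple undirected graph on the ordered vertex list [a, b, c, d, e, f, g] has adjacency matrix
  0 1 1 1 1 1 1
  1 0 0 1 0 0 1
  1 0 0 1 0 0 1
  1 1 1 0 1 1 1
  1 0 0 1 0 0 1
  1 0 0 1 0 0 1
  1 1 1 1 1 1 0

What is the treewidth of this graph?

3

A width-3 tree decomposition is:
Bags: B1 = {a, d, f, g}  B2 = {a, d, e, g}  B3 = {a, c, d, g}  B4 = {a, b, d, g}
Tree: B1–B2, B2–B3, B2–B4
Each bag holds 4 vertices, so the decomposition has width 3, which upper-bounds the treewidth. For the lower bound, the 4 vertices {a, d, e, g} are pairwise adjacent, and any tree decomposition puts a clique entirely inside one bag — forcing width ≥ 3. Combining the bounds, tw(G) = 3.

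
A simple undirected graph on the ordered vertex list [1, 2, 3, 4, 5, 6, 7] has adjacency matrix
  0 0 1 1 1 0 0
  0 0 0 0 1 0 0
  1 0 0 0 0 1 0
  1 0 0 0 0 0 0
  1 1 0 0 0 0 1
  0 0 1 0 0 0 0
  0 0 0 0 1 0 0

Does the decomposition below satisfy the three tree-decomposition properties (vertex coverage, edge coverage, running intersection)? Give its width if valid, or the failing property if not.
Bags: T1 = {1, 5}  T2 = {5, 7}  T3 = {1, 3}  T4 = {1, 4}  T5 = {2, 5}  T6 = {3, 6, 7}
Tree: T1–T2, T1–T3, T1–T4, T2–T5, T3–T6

A tree decomposition must satisfy three properties: every vertex lies in some bag; for every edge, both endpoints lie together in some bag; and for every vertex, the bags containing it form a connected subtree. Here bags containing vertex 7 are not connected in the tree, so the decomposition is invalid.

No — bags containing vertex 7 are not connected in the tree.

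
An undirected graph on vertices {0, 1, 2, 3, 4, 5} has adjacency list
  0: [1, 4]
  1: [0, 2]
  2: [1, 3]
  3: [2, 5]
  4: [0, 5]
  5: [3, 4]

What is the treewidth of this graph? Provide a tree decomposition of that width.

The largest bag has 3 vertices, giving width 2; this decomposition certifies tw(G) ≤ 2. Since 1–0–4–5–3–2–1 is a cycle in G, G is not acyclic. Forests are exactly the graphs of treewidth ≤ 1, so tw(G) ≥ 2. Therefore the treewidth is 2.

Treewidth 2.
Bags: B1 = {0, 1, 4}  B2 = {1, 4, 5}  B3 = {1, 3, 5}  B4 = {1, 2, 3}
Tree: B1–B2, B2–B3, B3–B4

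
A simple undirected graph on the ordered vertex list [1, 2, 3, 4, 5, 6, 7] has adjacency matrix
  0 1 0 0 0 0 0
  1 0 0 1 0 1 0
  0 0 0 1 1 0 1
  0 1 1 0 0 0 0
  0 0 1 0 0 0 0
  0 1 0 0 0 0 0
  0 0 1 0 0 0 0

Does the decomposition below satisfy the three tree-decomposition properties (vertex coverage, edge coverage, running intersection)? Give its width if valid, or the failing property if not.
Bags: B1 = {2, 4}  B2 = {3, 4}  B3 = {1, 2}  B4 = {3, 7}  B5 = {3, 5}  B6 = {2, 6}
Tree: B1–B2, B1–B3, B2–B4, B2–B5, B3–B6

Yes; width 1.

Checking the three conditions: (i) the bags cover all of {1, 2, 3, 4, 5, 6, 7}; (ii) for each edge, some bag contains both endpoints; (iii) the bags containing any fixed vertex form a subtree. All hold, so the decomposition is valid with width 2 − 1 = 1.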